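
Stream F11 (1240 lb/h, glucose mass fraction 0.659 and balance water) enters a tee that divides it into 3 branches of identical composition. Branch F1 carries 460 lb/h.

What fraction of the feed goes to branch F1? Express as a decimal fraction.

0.371

Fraction to F1 = 460/1240 = 0.3710.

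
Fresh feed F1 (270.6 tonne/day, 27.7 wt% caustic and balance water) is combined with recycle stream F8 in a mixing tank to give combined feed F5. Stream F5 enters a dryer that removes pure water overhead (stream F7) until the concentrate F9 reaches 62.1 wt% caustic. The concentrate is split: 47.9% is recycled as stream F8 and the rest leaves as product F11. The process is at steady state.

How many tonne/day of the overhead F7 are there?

149.9 tonne/day

Overall caustic balance (none leaves overhead): caustic in fresh feed = caustic in product, i.e. 270.6×0.277 = (1−0.479)·F9·0.621.
F9 = 74.956/(0.621×0.521) = 231.67 tonne/day.
Recycle F8 = 0.479×231.67 = 110.97 tonne/day.
Combined feed F5 = 270.6 + 110.97 = 381.57 tonne/day.
Overhead F7 = F5 − F9 = 381.57 − 231.67 = 149.9 tonne/day.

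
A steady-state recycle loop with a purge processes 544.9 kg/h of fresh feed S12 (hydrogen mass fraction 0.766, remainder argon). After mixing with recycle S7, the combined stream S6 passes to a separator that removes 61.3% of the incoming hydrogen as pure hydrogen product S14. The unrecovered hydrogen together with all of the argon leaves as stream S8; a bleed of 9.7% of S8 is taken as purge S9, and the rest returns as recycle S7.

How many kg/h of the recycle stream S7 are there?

argon enters only via S12 and leaves only via the purge: 544.9×0.234 = 0.097×(argon in S8), and the separator passes all argon, so argon in S6 = argon in S8 = 1314.5 kg/h.
hydrogen in S6: m_A = 544.9×0.766 + (1−0.097)·(1−0.613)·m_A, so m_A = 417.39/0.6505 = 641.61 kg/h.
S8 = (1−0.613)×641.61 + 1314.5 = 1562.8 kg/h.
Recycle S7 = (1−0.097)×1562.8 = 1411.2 kg/h.

1411 kg/h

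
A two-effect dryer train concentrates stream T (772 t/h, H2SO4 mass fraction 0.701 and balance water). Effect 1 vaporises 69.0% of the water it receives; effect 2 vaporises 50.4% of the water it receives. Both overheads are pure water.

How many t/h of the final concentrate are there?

water in feed = 772×0.299 = 230.83 t/h.
After stage 1: water left = (1−0.690)×230.83 = 71.557; stream total = 612.73 t/h.
After stage 2: water left = (1−0.504)×71.557 = 35.492; final concentrate = 576.66 t/h.

576.7 t/h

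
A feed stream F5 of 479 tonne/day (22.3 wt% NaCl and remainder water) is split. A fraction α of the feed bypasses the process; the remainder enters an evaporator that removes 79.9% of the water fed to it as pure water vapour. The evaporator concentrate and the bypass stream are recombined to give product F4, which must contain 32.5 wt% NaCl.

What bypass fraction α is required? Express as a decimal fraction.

0.494

All 479×0.223 = 106.82 tonne/day of NaCl reaches F4, so F4 = 106.82/0.325 = 328.67 tonne/day and vapour = 150.33 tonne/day.
The evaporator receives (1−α)·479 of feed at 0.777 water and removes 0.799 of that water:
0.799×0.777×(1−α)×479 = 150.33
(1−α) = 150.33/297.37 = 0.5055;  α = 0.4945.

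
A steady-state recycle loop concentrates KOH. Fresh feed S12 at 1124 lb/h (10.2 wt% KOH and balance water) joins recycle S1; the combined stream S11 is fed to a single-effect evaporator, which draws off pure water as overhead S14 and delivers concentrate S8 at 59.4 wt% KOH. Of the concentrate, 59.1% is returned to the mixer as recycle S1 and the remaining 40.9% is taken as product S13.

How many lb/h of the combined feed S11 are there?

Overall KOH balance (none leaves overhead): KOH in fresh feed = KOH in product, i.e. 1124×0.102 = (1−0.591)·S8·0.594.
S8 = 114.65/(0.594×0.409) = 471.91 lb/h.
Recycle S1 = 0.591×471.91 = 278.9 lb/h.
Combined feed S11 = 1124 + 278.9 = 1402.9 lb/h.

1403 lb/h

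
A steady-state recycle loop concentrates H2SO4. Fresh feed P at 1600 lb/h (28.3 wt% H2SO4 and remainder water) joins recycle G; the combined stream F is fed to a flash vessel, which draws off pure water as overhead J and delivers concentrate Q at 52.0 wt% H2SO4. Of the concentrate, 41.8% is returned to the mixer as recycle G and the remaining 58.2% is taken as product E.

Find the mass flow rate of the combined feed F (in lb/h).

2225 lb/h

Overall H2SO4 balance (none leaves overhead): H2SO4 in fresh feed = H2SO4 in product, i.e. 1600×0.283 = (1−0.418)·Q·0.520.
Q = 452.8/(0.520×0.582) = 1496.2 lb/h.
Recycle G = 0.418×1496.2 = 625.4 lb/h.
Combined feed F = 1600 + 625.4 = 2225.4 lb/h.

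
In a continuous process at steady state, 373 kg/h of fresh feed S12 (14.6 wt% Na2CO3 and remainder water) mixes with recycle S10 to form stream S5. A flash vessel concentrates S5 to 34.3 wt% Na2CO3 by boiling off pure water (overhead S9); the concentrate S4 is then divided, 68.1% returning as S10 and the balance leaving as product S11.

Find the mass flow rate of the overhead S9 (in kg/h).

214.2 kg/h

Overall Na2CO3 balance (none leaves overhead): Na2CO3 in fresh feed = Na2CO3 in product, i.e. 373×0.146 = (1−0.681)·S4·0.343.
S4 = 54.458/(0.343×0.319) = 497.71 kg/h.
Recycle S10 = 0.681×497.71 = 338.94 kg/h.
Combined feed S5 = 373 + 338.94 = 711.94 kg/h.
Overhead S9 = S5 − S4 = 711.94 − 497.71 = 214.23 kg/h.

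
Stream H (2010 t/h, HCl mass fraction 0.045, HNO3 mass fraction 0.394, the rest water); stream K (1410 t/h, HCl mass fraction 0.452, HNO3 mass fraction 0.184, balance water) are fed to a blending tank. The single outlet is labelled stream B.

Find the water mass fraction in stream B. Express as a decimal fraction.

0.480

Total flow out = 2010 + 1410 = 3420 t/h.
water in = 2010×0.561 + 1410×0.364 = 1640.9 t/h.
water mass fraction in B = 1640.9/3420 = 0.480.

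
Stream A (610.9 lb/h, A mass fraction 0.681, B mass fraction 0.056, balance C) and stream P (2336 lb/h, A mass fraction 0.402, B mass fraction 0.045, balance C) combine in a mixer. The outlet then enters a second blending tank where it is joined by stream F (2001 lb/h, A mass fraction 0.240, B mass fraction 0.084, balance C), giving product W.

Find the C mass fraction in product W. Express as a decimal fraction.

0.567

Overall, product flow = 4947.9 lb/h.
C in = 610.9×0.263 + 2336×0.553 + 2001×0.676 = 2805.2 lb/h.
C fraction in W = 0.567.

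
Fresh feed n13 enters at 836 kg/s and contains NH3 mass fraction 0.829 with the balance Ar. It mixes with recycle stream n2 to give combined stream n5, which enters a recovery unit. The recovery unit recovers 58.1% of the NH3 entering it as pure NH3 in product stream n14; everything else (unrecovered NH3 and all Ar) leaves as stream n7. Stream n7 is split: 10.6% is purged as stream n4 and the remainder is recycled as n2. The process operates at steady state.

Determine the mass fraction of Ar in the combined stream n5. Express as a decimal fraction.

Ar enters only via n13 and leaves only via the purge: 836×0.171 = 0.106×(Ar in n7), and the recovery unit passes all Ar, so Ar in n5 = Ar in n7 = 1348.6 kg/s.
NH3 in n5: m_A = 836×0.829 + (1−0.106)·(1−0.581)·m_A, so m_A = 693.04/0.6254 = 1108.1 kg/s.
n5 = 1108.1 + 1348.6 = 2456.8 kg/s.
Ar fraction in n5 = 1348.6/2456.8 = 0.549.

0.549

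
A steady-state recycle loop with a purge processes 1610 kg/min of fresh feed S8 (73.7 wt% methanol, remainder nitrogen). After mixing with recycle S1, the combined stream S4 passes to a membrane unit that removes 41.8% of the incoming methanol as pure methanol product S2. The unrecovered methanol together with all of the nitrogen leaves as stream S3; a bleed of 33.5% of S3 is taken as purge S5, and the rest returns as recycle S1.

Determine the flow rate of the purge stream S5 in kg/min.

800.8 kg/min

nitrogen enters only via S8 and leaves only via the purge: 1610×0.263 = 0.335×(nitrogen in S3), and the membrane unit passes all nitrogen, so nitrogen in S4 = nitrogen in S3 = 1264 kg/min.
methanol in S4: m_A = 1610×0.737 + (1−0.335)·(1−0.418)·m_A, so m_A = 1186.6/0.6130 = 1935.8 kg/min.
S3 = (1−0.418)×1935.8 + 1264 = 2390.6 kg/min.
Purge S5 = 0.335×2390.6 = 800.85 kg/min.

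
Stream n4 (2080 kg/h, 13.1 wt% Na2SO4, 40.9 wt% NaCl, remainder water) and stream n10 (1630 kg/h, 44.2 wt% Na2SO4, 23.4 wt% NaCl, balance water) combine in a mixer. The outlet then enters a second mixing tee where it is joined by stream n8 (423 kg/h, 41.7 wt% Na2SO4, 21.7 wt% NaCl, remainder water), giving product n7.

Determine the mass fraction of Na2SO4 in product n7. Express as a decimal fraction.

0.283

Overall, product flow = 4133 kg/h.
Na2SO4 in = 2080×0.131 + 1630×0.442 + 423×0.417 = 1169.3 kg/h.
Na2SO4 fraction in n7 = 0.283.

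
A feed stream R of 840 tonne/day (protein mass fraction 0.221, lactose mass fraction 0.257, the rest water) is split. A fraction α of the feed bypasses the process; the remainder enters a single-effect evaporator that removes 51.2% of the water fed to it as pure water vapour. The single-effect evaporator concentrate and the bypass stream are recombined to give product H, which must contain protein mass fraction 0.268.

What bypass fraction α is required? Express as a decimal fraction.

0.344

All 840×0.221 = 185.64 tonne/day of protein reaches H, so H = 185.64/0.268 = 692.69 tonne/day and vapour = 147.31 tonne/day.
The evaporator receives (1−α)·840 of feed at 0.522 water and removes 0.512 of that water:
0.512×0.522×(1−α)×840 = 147.31
(1−α) = 147.31/224.5 = 0.6562;  α = 0.3438.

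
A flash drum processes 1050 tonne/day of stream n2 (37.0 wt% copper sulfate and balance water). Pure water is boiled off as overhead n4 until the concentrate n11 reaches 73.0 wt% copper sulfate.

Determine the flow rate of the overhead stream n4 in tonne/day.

517.8 tonne/day

copper sulfate is conserved: 1050×0.370 = 388.5 tonne/day all reports to the concentrate.
Concentrate = 388.5/(target fraction) = 532.19 tonne/day.
Overhead = 1050 − 532.19 = 517.81 tonne/day.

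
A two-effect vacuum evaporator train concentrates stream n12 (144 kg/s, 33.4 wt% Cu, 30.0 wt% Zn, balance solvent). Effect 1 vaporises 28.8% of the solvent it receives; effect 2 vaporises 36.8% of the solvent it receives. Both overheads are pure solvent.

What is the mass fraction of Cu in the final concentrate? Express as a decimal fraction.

solvent in feed = 144×0.366 = 52.704 kg/s.
After stage 1: solvent left = (1−0.288)×52.704 = 37.525; stream total = 128.82 kg/s.
After stage 2: solvent left = (1−0.368)×37.525 = 23.716; final concentrate = 115.01 kg/s.
Cu fraction = 48.096/115.01 = 0.4182.

0.4182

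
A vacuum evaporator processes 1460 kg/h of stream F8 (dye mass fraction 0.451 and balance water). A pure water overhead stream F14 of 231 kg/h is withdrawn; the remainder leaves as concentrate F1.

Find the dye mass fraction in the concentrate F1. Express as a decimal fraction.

dye is not removed: 1460×0.451 = 658.46 kg/h of dye enters F1.
Concentrate = 1460 − 231 = 1229 kg/h.
Mass fraction = 658.46/1229 = 0.536.

0.536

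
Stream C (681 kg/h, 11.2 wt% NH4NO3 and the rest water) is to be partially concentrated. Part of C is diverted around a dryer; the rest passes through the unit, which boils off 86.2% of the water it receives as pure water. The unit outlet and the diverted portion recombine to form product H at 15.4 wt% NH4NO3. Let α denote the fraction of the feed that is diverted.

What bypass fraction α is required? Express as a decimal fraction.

0.644

All 681×0.112 = 76.272 kg/h of NH4NO3 reaches H, so H = 76.272/0.154 = 495.27 kg/h and vapour = 185.73 kg/h.
The evaporator receives (1−α)·681 of feed at 0.888 water and removes 0.862 of that water:
0.862×0.888×(1−α)×681 = 185.73
(1−α) = 185.73/521.28 = 0.3563;  α = 0.6437.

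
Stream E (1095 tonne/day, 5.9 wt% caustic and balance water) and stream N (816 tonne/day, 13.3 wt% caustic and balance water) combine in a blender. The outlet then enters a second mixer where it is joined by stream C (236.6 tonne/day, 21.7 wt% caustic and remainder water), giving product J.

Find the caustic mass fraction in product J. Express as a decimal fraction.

0.105

Overall, product flow = 2147.6 tonne/day.
caustic in = 1095×0.059 + 816×0.133 + 236.6×0.217 = 224.48 tonne/day.
caustic fraction in J = 0.105.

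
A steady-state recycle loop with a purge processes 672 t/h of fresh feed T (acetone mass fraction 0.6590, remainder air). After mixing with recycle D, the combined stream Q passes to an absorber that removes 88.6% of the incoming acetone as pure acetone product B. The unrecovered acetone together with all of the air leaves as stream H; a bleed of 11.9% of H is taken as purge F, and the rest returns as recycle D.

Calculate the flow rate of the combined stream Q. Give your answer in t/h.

air enters only via T and leaves only via the purge: 672×0.341 = 0.119×(air in H), and the absorber passes all air, so air in Q = air in H = 1925.6 t/h.
acetone in Q: m_A = 672×0.659 + (1−0.119)·(1−0.886)·m_A, so m_A = 442.85/0.8996 = 492.29 t/h.
Q = 492.29 + 1925.6 = 2417.9 t/h.

2418 t/h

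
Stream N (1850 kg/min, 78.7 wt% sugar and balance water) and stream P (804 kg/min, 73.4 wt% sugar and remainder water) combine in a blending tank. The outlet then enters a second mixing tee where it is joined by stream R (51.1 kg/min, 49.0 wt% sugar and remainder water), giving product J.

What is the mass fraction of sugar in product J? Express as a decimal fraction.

0.7656

Overall, product flow = 2705.1 kg/min.
sugar in = 1850×0.787 + 804×0.734 + 51.1×0.490 = 2071.1 kg/min.
sugar fraction in J = 0.7656.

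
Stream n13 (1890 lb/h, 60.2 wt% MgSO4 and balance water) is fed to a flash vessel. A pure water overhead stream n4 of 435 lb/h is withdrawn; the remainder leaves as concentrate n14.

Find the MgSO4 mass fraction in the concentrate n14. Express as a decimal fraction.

0.782

MgSO4 is not removed: 1890×0.602 = 1137.8 lb/h of MgSO4 enters n14.
Concentrate = 1890 − 435 = 1455 lb/h.
Mass fraction = 1137.8/1455 = 0.782.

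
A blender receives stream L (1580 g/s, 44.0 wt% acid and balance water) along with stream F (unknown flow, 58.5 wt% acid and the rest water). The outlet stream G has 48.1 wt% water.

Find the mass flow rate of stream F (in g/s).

Let F be the unknown flow. Total out = 1580 + F.
water balance: 884.8 + 0.415·F = 0.481·(1580 + F)
(0.415 − 0.481)·F = 0.481×1580 − 884.8 = -124.82
F = -124.82 / -0.066 = 1891.2 g/s

1891 g/s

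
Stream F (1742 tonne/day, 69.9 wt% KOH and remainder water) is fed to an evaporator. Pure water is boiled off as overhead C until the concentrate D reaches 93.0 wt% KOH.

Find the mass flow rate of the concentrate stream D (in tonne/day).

KOH is conserved: 1742×0.699 = 1217.7 tonne/day all reports to the concentrate.
Concentrate = 1217.7/(target fraction) = 1309.3 tonne/day.

1309 tonne/day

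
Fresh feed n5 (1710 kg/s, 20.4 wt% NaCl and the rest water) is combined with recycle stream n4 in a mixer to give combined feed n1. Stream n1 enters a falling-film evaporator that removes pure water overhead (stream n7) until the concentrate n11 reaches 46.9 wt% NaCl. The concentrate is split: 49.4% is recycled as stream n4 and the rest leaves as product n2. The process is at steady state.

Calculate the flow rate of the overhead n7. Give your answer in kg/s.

966.2 kg/s

Overall NaCl balance (none leaves overhead): NaCl in fresh feed = NaCl in product, i.e. 1710×0.204 = (1−0.494)·n11·0.469.
n11 = 348.84/(0.469×0.506) = 1470 kg/s.
Recycle n4 = 0.494×1470 = 726.16 kg/s.
Combined feed n1 = 1710 + 726.16 = 2436.2 kg/s.
Overhead n7 = n1 − n11 = 2436.2 − 1470 = 966.2 kg/s.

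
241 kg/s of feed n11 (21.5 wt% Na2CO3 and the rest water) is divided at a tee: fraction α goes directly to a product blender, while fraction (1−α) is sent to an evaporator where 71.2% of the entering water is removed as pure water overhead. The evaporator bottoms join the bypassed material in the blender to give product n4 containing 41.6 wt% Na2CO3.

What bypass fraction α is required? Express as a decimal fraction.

All 241×0.215 = 51.815 kg/s of Na2CO3 reaches n4, so n4 = 51.815/0.416 = 124.56 kg/s and vapour = 116.44 kg/s.
The evaporator receives (1−α)·241 of feed at 0.785 water and removes 0.712 of that water:
0.712×0.785×(1−α)×241 = 116.44
(1−α) = 116.44/134.7 = 0.8645;  α = 0.1355.

0.136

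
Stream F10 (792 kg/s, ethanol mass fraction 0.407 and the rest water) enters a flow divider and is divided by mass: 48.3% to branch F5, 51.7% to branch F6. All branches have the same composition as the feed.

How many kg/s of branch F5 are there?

382.5 kg/s

Branch F5 flow = 0.483×792 = 382.54 kg/s.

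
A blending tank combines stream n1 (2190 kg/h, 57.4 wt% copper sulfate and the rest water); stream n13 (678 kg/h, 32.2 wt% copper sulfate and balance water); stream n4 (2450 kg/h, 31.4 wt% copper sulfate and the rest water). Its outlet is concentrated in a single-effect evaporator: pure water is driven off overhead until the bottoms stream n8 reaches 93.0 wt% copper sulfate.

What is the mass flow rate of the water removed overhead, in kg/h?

copper sulfate entering = 2190×0.574 + 678×0.322 + 2450×0.314 = 2244.7 kg/h.
All copper sulfate reports to n8, so n8 = 2244.7/0.930 = 2413.6 kg/h.
Total feed = 5318 kg/h; overhead = 5318 − 2413.6 = 2904.4 kg/h.

2904 kg/h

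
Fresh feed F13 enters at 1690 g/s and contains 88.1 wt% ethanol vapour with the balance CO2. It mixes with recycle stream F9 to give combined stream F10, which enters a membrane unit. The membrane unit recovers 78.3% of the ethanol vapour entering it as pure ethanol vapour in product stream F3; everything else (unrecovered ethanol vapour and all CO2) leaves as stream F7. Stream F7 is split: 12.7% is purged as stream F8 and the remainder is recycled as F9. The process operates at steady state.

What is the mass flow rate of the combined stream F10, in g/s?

3420 g/s

CO2 enters only via F13 and leaves only via the purge: 1690×0.119 = 0.127×(CO2 in F7), and the membrane unit passes all CO2, so CO2 in F10 = CO2 in F7 = 1583.5 g/s.
ethanol vapour in F10: m_A = 1690×0.881 + (1−0.127)·(1−0.783)·m_A, so m_A = 1488.9/0.8106 = 1836.9 g/s.
F10 = 1836.9 + 1583.5 = 3420.4 g/s.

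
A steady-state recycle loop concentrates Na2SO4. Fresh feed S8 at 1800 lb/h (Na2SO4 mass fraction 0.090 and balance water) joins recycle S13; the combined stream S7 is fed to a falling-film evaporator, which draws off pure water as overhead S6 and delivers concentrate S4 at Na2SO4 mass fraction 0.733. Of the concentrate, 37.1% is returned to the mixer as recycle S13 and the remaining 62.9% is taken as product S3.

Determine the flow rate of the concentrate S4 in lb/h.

Overall Na2SO4 balance (none leaves overhead): Na2SO4 in fresh feed = Na2SO4 in product, i.e. 1800×0.090 = (1−0.371)·S4·0.733.
S4 = 162/(0.733×0.629) = 351.37 lb/h.

351.4 lb/h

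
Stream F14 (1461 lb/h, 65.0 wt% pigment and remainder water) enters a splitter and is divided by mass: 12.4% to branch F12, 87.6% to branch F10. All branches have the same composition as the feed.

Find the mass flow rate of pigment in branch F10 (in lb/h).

Branch F10 total = 0.876×1461 = 1279.8 lb/h.
pigment in F10 = 0.650×1279.8 = 831.89 lb/h.

831.9 lb/h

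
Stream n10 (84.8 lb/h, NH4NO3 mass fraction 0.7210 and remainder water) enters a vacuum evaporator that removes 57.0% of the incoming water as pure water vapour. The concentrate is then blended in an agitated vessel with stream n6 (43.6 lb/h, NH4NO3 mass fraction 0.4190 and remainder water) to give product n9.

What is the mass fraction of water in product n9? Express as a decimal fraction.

Vapour removed = 0.570×0.279×84.8 = 13.486 lb/h; concentrate = 71.314 lb/h.
water reaching the mixer = 10.173 (from concentrate) + 43.6×0.581 = 35.505 lb/h.
Product flow = 71.314 + 43.6 = 114.91 lb/h; water fraction = 0.3090.

0.3090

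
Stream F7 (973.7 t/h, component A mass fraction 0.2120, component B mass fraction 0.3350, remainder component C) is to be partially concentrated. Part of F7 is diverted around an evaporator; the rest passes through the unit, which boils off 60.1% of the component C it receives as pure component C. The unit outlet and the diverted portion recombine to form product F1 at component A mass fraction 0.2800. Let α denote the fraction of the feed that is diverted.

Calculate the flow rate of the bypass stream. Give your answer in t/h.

All 973.7×0.212 = 206.42 t/h of component A reaches F1, so F1 = 206.42/0.280 = 737.23 t/h and vapour = 236.47 t/h.
The evaporator receives (1−α)·973.7 of feed at 0.453 component C and removes 0.601 of that component C:
0.601×0.453×(1−α)×973.7 = 236.47
(1−α) = 236.47/265.09 = 0.8920;  α = 0.1080.
Bypass flow = 0.1080×973.7 = 105.13 t/h.

105.1 t/h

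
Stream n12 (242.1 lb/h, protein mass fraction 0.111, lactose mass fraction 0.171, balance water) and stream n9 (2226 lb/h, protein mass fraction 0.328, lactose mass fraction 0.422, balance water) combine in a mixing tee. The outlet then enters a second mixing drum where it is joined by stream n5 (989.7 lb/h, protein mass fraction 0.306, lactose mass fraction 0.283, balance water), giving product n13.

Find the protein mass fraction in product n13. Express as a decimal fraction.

Overall, product flow = 3457.8 lb/h.
protein in = 242.1×0.111 + 2226×0.328 + 989.7×0.306 = 1059.8 lb/h.
protein fraction in n13 = 0.307.

0.307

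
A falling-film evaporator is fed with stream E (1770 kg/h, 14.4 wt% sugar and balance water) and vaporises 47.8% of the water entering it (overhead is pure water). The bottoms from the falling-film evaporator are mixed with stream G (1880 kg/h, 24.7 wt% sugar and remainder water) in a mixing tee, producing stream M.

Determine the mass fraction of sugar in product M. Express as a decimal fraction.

Vapour removed = 0.478×0.856×1770 = 724.23 kg/h; concentrate = 1045.8 kg/h.
sugar reaching the mixer = 254.88 (from concentrate) + 1880×0.247 = 719.24 kg/h.
Product flow = 1045.8 + 1880 = 2925.8 kg/h; sugar fraction = 0.2458.

0.2458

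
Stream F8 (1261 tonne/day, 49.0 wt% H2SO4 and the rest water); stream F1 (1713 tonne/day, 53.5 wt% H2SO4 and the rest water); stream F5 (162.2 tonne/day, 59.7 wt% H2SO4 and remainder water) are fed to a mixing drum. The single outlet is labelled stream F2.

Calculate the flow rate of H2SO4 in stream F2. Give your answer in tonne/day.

H2SO4 out = H2SO4 in = 1261×0.490 + 1713×0.535 + 162.2×0.597 = 1631.2 tonne/day.

1631 tonne/day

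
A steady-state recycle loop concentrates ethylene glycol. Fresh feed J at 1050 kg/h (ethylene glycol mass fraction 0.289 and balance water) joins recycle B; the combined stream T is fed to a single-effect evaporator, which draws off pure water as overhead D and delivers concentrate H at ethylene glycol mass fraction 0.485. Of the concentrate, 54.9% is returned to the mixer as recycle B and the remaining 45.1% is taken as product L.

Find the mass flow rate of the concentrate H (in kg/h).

Overall ethylene glycol balance (none leaves overhead): ethylene glycol in fresh feed = ethylene glycol in product, i.e. 1050×0.289 = (1−0.549)·H·0.485.
H = 303.45/(0.485×0.451) = 1387.3 kg/h.

1387 kg/h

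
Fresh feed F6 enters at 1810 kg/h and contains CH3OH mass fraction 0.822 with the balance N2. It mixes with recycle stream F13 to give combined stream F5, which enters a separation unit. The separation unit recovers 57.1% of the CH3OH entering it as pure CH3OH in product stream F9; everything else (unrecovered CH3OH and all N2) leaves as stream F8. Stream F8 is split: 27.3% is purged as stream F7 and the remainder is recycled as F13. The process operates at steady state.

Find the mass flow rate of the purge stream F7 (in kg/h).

575.4 kg/h

N2 enters only via F6 and leaves only via the purge: 1810×0.178 = 0.273×(N2 in F8), and the separation unit passes all N2, so N2 in F5 = N2 in F8 = 1180.1 kg/h.
CH3OH in F5: m_A = 1810×0.822 + (1−0.273)·(1−0.571)·m_A, so m_A = 1487.8/0.6881 = 2162.2 kg/h.
F8 = (1−0.571)×2162.2 + 1180.1 = 2107.7 kg/h.
Purge F7 = 0.273×2107.7 = 575.41 kg/h.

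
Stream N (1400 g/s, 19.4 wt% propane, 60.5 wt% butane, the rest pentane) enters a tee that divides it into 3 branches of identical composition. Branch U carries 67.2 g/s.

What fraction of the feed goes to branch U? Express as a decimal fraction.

0.048

Fraction to U = 67.2/1400 = 0.0480.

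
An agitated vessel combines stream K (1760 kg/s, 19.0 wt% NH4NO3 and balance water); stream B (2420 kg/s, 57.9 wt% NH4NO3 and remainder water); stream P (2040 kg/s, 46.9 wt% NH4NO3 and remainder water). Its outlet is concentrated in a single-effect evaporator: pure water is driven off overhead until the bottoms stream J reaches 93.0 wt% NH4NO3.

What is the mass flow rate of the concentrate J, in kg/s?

2895 kg/s

NH4NO3 entering = 1760×0.190 + 2420×0.579 + 2040×0.469 = 2692.3 kg/s.
All NH4NO3 reports to J, so J = 2692.3/0.930 = 2895 kg/s.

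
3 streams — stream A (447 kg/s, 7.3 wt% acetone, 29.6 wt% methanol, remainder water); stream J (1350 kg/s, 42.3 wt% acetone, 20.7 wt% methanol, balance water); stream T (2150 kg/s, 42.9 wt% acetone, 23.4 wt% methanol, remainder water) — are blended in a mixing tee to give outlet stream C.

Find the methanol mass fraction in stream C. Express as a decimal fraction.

Total flow out = 447 + 1350 + 2150 = 3947 kg/s.
methanol in = 447×0.296 + 1350×0.207 + 2150×0.234 = 914.86 kg/s.
methanol mass fraction in C = 914.86/3947 = 0.2318.

0.2318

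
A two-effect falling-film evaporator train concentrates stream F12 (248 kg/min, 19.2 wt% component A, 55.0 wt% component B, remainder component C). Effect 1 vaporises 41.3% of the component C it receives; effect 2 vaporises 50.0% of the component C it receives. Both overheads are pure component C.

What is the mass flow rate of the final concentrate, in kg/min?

202.8 kg/min

component C in feed = 248×0.258 = 63.984 kg/min.
After stage 1: component C left = (1−0.413)×63.984 = 37.559; stream total = 221.57 kg/min.
After stage 2: component C left = (1−0.500)×37.559 = 18.779; final concentrate = 202.8 kg/min.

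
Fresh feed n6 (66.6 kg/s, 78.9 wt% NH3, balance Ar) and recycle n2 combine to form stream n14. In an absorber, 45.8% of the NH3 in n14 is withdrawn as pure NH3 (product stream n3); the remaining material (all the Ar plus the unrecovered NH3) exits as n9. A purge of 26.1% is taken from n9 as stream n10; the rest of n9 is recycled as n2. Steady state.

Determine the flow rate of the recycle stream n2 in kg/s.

74.9 kg/s

Ar enters only via n6 and leaves only via the purge: 66.6×0.211 = 0.261×(Ar in n9), and the absorber passes all Ar, so Ar in n14 = Ar in n9 = 53.841 kg/s.
NH3 in n14: m_A = 66.6×0.789 + (1−0.261)·(1−0.458)·m_A, so m_A = 52.547/0.5995 = 87.658 kg/s.
n9 = (1−0.458)×87.658 + 53.841 = 101.35 kg/s.
Recycle n2 = (1−0.261)×101.35 = 74.899 kg/s.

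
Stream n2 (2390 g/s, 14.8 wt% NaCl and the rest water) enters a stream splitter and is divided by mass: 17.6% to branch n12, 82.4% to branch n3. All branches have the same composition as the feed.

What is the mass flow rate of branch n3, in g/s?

1969 g/s

Branch n3 flow = 0.824×2390 = 1969.4 g/s.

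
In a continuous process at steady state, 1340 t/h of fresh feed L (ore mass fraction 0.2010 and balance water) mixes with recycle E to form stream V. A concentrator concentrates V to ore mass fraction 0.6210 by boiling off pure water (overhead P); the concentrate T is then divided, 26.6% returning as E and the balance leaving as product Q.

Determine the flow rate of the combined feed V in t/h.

1497 t/h

Overall ore balance (none leaves overhead): ore in fresh feed = ore in product, i.e. 1340×0.201 = (1−0.266)·T·0.621.
T = 269.34/(0.621×0.734) = 590.9 t/h.
Recycle E = 0.266×590.9 = 157.18 t/h.
Combined feed V = 1340 + 157.18 = 1497.2 t/h.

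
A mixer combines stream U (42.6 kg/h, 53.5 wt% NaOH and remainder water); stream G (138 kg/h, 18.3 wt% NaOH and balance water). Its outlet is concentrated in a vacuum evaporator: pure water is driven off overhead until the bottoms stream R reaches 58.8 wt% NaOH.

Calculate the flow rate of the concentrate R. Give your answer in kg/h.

81.71 kg/h

NaOH entering = 42.6×0.535 + 138×0.183 = 48.045 kg/h.
All NaOH reports to R, so R = 48.045/0.588 = 81.709 kg/h.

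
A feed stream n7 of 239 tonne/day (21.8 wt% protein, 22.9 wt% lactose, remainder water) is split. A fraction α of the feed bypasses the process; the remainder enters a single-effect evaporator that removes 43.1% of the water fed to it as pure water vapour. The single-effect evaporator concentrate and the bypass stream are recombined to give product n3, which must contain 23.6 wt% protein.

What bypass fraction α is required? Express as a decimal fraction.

0.680

All 239×0.218 = 52.102 tonne/day of protein reaches n3, so n3 = 52.102/0.236 = 220.77 tonne/day and vapour = 18.229 tonne/day.
The evaporator receives (1−α)·239 of feed at 0.553 water and removes 0.431 of that water:
0.431×0.553×(1−α)×239 = 18.229
(1−α) = 18.229/56.964 = 0.3200;  α = 0.6800.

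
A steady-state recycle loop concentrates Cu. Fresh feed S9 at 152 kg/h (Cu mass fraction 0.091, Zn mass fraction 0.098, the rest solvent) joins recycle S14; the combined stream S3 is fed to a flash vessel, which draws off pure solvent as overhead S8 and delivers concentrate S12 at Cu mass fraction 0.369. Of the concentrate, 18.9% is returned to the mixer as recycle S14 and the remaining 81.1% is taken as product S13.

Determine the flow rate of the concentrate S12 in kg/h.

Overall Cu balance (none leaves overhead): Cu in fresh feed = Cu in product, i.e. 152×0.091 = (1−0.189)·S12·0.369.
S12 = 13.832/(0.369×0.811) = 46.221 kg/h.

46.22 kg/h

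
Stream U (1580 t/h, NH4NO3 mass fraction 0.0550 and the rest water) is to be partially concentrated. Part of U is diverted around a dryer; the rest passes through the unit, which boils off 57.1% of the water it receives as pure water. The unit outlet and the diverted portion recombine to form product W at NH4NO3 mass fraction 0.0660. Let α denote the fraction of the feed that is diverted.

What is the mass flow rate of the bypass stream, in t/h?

All 1580×0.055 = 86.9 t/h of NH4NO3 reaches W, so W = 86.9/0.066 = 1316.7 t/h and vapour = 263.33 t/h.
The evaporator receives (1−α)·1580 of feed at 0.945 water and removes 0.571 of that water:
0.571×0.945×(1−α)×1580 = 263.33
(1−α) = 263.33/852.56 = 0.3089;  α = 0.6911.
Bypass flow = 0.6911×1580 = 1092 t/h.

1092 t/h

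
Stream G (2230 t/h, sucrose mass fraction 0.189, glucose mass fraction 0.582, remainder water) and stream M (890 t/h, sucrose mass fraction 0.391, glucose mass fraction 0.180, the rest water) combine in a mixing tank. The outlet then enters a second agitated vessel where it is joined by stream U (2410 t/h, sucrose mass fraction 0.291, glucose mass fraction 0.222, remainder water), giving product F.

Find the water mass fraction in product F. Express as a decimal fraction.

0.374

Overall, product flow = 5530 t/h.
water in = 2230×0.229 + 890×0.429 + 2410×0.487 = 2066.2 t/h.
water fraction in F = 0.374.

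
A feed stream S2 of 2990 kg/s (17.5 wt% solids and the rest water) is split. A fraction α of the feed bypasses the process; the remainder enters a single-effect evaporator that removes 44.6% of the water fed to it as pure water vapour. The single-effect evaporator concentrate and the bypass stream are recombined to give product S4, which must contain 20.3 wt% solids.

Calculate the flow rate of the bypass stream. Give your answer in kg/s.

All 2990×0.175 = 523.25 kg/s of solids reaches S4, so S4 = 523.25/0.203 = 2577.6 kg/s and vapour = 412.41 kg/s.
The evaporator receives (1−α)·2990 of feed at 0.825 water and removes 0.446 of that water:
0.446×0.825×(1−α)×2990 = 412.41
(1−α) = 412.41/1100.2 = 0.3749;  α = 0.6251.
Bypass flow = 0.6251×2990 = 1869.2 kg/s.

1869 kg/s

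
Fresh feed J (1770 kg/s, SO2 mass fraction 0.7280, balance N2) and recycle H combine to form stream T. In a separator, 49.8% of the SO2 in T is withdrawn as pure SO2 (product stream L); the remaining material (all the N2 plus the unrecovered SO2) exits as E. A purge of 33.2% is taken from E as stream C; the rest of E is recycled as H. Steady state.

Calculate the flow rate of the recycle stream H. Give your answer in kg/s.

N2 enters only via J and leaves only via the purge: 1770×0.272 = 0.332×(N2 in E), and the separator passes all N2, so N2 in T = N2 in E = 1450.1 kg/s.
SO2 in T: m_A = 1770×0.728 + (1−0.332)·(1−0.498)·m_A, so m_A = 1288.6/0.6647 = 1938.7 kg/s.
E = (1−0.498)×1938.7 + 1450.1 = 2423.3 kg/s.
Recycle H = (1−0.332)×2423.3 = 1618.8 kg/s.

1619 kg/s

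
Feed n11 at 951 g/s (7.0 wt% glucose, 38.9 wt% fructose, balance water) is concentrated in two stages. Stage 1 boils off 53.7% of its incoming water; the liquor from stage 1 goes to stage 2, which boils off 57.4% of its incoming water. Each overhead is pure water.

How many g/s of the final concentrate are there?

538 g/s

water in feed = 951×0.541 = 514.49 g/s.
After stage 1: water left = (1−0.537)×514.49 = 238.21; stream total = 674.72 g/s.
After stage 2: water left = (1−0.574)×238.21 = 101.48; final concentrate = 537.99 g/s.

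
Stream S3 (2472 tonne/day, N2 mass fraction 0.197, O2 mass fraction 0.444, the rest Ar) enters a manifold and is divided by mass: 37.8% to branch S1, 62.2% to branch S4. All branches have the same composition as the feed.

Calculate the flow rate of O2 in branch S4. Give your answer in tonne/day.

Branch S4 total = 0.622×2472 = 1537.6 tonne/day.
O2 in S4 = 0.444×1537.6 = 682.69 tonne/day.

682.7 tonne/day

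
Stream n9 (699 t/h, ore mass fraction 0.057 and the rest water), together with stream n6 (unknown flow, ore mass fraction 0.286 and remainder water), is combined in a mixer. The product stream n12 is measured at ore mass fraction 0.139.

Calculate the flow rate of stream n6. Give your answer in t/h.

Let n6 be the unknown flow. Total out = 699 + n6.
ore balance: 39.843 + 0.286·n6 = 0.139·(699 + n6)
(0.286 − 0.139)·n6 = 0.139×699 − 39.843 = 57.318
n6 = 57.318 / 0.147 = 389.92 t/h

389.9 t/h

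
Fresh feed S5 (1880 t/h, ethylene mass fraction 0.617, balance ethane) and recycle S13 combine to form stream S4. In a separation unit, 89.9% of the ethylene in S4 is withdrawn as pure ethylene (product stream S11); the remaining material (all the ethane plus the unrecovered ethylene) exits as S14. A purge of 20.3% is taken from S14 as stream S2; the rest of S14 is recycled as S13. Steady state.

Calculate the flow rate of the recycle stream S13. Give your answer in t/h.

2929 t/h

ethane enters only via S5 and leaves only via the purge: 1880×0.383 = 0.203×(ethane in S14), and the separation unit passes all ethane, so ethane in S4 = ethane in S14 = 3547 t/h.
ethylene in S4: m_A = 1880×0.617 + (1−0.203)·(1−0.899)·m_A, so m_A = 1160/0.9195 = 1261.5 t/h.
S14 = (1−0.899)×1261.5 + 3547 = 3674.4 t/h.
Recycle S13 = (1−0.203)×3674.4 = 2928.5 t/h.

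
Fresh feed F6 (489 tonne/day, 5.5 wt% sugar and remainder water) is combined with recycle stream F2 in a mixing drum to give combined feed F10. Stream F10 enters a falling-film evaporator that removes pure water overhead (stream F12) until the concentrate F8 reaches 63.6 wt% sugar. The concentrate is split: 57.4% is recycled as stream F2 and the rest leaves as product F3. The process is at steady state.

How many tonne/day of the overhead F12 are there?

Overall sugar balance (none leaves overhead): sugar in fresh feed = sugar in product, i.e. 489×0.055 = (1−0.574)·F8·0.636.
F8 = 26.895/(0.636×0.426) = 99.267 tonne/day.
Recycle F2 = 0.574×99.267 = 56.979 tonne/day.
Combined feed F10 = 489 + 56.979 = 545.98 tonne/day.
Overhead F12 = F10 − F8 = 545.98 − 99.267 = 446.71 tonne/day.

446.7 tonne/day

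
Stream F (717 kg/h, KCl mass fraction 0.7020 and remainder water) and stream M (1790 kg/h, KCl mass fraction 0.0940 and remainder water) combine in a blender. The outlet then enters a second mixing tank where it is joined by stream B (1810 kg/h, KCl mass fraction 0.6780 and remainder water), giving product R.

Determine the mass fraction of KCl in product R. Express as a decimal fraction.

Overall, product flow = 4317 kg/h.
KCl in = 717×0.702 + 1790×0.094 + 1810×0.678 = 1898.8 kg/h.
KCl fraction in R = 0.4398.

0.4398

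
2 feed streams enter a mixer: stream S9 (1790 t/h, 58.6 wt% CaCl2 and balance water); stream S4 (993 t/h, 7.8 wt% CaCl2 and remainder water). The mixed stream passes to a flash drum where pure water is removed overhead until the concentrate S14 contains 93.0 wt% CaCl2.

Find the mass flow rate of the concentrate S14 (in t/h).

1211 t/h

CaCl2 entering = 1790×0.586 + 993×0.078 = 1126.4 t/h.
All CaCl2 reports to S14, so S14 = 1126.4/0.930 = 1211.2 t/h.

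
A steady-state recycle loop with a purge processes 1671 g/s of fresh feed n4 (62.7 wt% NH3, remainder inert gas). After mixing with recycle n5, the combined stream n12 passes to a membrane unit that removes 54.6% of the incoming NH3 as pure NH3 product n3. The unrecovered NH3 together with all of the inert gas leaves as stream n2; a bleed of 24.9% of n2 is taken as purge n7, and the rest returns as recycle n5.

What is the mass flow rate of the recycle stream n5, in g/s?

inert gas enters only via n4 and leaves only via the purge: 1671×0.373 = 0.249×(inert gas in n2), and the membrane unit passes all inert gas, so inert gas in n12 = inert gas in n2 = 2503.1 g/s.
NH3 in n12: m_A = 1671×0.627 + (1−0.249)·(1−0.546)·m_A, so m_A = 1047.7/0.6590 = 1589.7 g/s.
n2 = (1−0.546)×1589.7 + 2503.1 = 3224.9 g/s.
Recycle n5 = (1−0.249)×3224.9 = 2421.9 g/s.

2422 g/s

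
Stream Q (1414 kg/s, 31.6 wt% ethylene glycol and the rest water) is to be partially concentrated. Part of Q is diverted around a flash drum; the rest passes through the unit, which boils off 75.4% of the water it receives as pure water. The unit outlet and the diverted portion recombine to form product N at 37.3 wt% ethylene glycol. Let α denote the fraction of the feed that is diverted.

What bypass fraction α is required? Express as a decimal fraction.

0.704

All 1414×0.316 = 446.82 kg/s of ethylene glycol reaches N, so N = 446.82/0.373 = 1197.9 kg/s and vapour = 216.08 kg/s.
The evaporator receives (1−α)·1414 of feed at 0.684 water and removes 0.754 of that water:
0.754×0.684×(1−α)×1414 = 216.08
(1−α) = 216.08/729.25 = 0.2963;  α = 0.7037.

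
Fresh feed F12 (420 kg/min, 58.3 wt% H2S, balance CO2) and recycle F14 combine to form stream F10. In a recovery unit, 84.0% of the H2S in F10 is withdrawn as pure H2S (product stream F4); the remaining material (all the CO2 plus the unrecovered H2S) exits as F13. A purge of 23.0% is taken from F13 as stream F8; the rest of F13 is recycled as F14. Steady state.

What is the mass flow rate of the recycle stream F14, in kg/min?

CO2 enters only via F12 and leaves only via the purge: 420×0.417 = 0.230×(CO2 in F13), and the recovery unit passes all CO2, so CO2 in F10 = CO2 in F13 = 761.48 kg/min.
H2S in F10: m_A = 420×0.583 + (1−0.230)·(1−0.840)·m_A, so m_A = 244.86/0.8768 = 279.27 kg/min.
F13 = (1−0.840)×279.27 + 761.48 = 806.16 kg/min.
Recycle F14 = (1−0.230)×806.16 = 620.74 kg/min.

620.7 kg/min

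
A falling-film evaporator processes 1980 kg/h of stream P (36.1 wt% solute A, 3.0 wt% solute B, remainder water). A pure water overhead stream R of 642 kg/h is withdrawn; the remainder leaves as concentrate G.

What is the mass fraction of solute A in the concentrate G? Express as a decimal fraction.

solute A is not removed: 1980×0.361 = 714.78 kg/h of solute A enters G.
Concentrate = 1980 − 642 = 1338 kg/h.
Mass fraction = 714.78/1338 = 0.5342.

0.5342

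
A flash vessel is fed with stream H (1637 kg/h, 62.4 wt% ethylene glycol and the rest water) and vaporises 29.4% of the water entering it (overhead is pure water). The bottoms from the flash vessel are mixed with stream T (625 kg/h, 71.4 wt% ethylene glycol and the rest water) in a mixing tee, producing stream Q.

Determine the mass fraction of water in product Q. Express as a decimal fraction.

0.2947

Vapour removed = 0.294×0.376×1637 = 180.96 kg/h; concentrate = 1456 kg/h.
water reaching the mixer = 434.55 (from concentrate) + 625×0.286 = 613.3 kg/h.
Product flow = 1456 + 625 = 2081 kg/h; water fraction = 0.2947.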